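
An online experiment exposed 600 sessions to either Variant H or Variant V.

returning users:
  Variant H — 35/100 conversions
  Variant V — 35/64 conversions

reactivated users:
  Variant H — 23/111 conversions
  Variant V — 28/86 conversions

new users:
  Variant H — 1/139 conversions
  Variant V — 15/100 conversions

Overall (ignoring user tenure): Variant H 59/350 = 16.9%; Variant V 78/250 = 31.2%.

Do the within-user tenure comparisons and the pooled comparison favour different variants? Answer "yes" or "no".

no

Within each user tenure level (returning users 35.0% vs 54.7%; reactivated users 20.7% vs 32.6%; new users 0.7% vs 15.0%), Variant V has the higher rate every time. Pooled: 16.9% vs 31.2% — Variant V has the higher rate overall. They agree.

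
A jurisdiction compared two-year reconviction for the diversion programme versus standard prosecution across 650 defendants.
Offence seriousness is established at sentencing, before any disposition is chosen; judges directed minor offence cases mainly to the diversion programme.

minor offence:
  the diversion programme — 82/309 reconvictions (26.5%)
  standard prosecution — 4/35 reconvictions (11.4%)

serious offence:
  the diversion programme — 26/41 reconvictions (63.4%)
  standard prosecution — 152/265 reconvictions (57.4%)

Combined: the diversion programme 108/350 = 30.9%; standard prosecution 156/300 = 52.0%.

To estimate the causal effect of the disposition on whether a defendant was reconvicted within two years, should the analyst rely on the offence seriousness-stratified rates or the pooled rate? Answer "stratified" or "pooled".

Since offence seriousness is a pre-existing factor (not a product of the disposition) and it affects the outcome on its own, it is a confounder. The stratified rates, not the pooled rate, identify the causal effect.
Within each level — minor offence: 26.5% vs 11.4%; serious offence: 63.4% vs 57.4% — standard prosecution is lower every time.

stratified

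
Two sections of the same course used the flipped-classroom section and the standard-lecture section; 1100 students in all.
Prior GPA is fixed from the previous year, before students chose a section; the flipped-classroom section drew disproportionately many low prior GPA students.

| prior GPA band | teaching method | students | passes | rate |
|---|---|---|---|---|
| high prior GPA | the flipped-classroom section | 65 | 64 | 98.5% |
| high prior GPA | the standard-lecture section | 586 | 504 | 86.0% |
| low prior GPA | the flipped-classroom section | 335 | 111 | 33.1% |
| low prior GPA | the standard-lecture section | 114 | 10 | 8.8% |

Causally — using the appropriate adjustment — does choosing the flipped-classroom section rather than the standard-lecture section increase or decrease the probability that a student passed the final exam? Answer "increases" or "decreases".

increases

The stratified and pooled comparisons disagree (the flipped-classroom section wins within each prior GPA band; the standard-lecture section wins overall), so the answer turns on the causal role of prior GPA band.
Nothing the teaching method does changes prior GPA band; the imbalance is an allocation artefact. With prior GPA band also predicting the outcome, the pooled figure is confounded, and the within-stratum comparison is the causal one.
Within each level — high prior GPA: 98.5% vs 86.0%; low prior GPA: 33.1% vs 8.8% — the flipped-classroom section is higher every time.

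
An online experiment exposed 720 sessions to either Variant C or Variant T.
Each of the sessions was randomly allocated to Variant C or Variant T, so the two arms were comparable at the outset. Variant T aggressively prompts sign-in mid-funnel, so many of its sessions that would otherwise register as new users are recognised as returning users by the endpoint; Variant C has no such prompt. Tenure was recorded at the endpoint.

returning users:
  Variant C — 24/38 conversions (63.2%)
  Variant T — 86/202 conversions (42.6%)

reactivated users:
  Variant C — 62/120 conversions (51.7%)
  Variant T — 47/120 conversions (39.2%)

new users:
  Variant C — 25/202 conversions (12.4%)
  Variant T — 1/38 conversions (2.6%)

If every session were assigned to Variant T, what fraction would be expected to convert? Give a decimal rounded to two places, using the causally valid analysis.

Stratifying would compare variants among sessions the variants themselves sorted into user tenure groups — a form of selection on an intermediate. The unconditioned pooled rates give the total causal effect.
So P(outcome | do(Variant T)) is just the pooled rate for Variant T: 134/360 = 0.372.

0.37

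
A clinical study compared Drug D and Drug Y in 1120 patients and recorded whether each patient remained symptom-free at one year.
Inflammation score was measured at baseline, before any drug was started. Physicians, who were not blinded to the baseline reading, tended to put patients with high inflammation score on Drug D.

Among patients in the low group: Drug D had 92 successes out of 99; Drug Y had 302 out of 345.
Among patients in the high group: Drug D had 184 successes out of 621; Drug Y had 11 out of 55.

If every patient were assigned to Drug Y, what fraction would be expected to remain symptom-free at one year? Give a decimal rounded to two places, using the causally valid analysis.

0.47

Inflammation score satisfies the back-door criterion: it is not a descendant of the drug, and it blocks the spurious path from drug to outcome. Adjusting for it (i.e., using the within-inflammation score rates) gives the causal effect.
Standardising Drug Y to the population inflammation score mix: 0.396·302/345 + 0.604·11/55 = 0.468.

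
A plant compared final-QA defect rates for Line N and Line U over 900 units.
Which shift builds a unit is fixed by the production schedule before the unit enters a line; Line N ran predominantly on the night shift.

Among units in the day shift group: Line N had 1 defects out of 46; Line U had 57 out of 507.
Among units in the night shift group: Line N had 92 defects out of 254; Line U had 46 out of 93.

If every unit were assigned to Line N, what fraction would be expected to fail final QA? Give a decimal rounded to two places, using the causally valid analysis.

The stratified and pooled comparisons disagree (Line N wins within each shift; Line U wins overall), so the answer turns on the causal role of shift.
The imbalance in shift arose from how units were allocated, not from anything the line did; and shift independently affects the outcome. The pooled gap is confounded — condition on shift.
Standardising Line N to the population shift mix: 0.614·1/46 + 0.386·92/254 = 0.153.

0.15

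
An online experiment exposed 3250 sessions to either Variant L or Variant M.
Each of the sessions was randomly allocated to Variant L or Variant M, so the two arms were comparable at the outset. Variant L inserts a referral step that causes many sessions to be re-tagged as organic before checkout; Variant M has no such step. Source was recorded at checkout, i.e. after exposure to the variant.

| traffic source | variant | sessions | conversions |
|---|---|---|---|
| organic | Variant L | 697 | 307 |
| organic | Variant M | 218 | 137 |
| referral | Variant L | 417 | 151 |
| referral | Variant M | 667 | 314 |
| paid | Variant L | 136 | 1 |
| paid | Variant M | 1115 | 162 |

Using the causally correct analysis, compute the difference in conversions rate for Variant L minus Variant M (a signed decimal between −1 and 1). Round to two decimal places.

Variant M is higher inside every traffic source stratum but Variant L is higher in aggregate. Whether to stratify depends on how traffic source relates to the variant.
Traffic source lies on the pathway variant → traffic source → outcome, so adjusting for it blocks the indirect effect. For the total causal effect of variant, use the unadjusted pooled rates.
The causal difference is the pooled difference: 0.367 − 0.306 = +0.061.

+0.06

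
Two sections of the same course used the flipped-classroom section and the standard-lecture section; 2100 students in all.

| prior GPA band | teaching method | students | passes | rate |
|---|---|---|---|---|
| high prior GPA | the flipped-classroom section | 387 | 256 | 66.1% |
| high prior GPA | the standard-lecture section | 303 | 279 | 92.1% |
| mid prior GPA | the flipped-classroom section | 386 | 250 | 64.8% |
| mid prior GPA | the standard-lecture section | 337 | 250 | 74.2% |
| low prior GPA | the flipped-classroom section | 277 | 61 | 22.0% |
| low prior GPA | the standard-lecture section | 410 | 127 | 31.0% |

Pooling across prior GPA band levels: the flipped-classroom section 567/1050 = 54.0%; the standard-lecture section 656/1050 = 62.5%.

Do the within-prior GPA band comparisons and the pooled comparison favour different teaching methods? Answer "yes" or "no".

Within each prior GPA band level (high prior GPA 66.1% vs 92.1%; mid prior GPA 64.8% vs 74.2%; low prior GPA 22.0% vs 31.0%), the standard-lecture section has the higher rate every time. Pooled: 54.0% vs 62.5% — the standard-lecture section has the higher rate overall. They agree.

no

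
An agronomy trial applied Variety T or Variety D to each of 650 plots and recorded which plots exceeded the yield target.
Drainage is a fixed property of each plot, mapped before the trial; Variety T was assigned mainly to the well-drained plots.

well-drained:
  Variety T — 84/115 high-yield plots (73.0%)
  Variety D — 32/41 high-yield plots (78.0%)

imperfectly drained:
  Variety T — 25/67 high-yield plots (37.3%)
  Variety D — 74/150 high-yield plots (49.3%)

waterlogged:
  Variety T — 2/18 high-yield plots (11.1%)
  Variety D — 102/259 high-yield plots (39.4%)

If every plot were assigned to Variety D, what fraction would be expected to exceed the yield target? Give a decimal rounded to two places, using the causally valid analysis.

0.52

Within every field drainage level Variety D has the higher rate, yet pooled Variety T does — Simpson's reversal.
The imbalance in field drainage arose from how plots were allocated, not from anything the variety did; and field drainage independently affects the outcome. The pooled gap is confounded — condition on field drainage.
Standardising Variety D to the population field drainage mix: 0.240·32/41 + 0.334·74/150 + 0.426·102/259 = 0.520.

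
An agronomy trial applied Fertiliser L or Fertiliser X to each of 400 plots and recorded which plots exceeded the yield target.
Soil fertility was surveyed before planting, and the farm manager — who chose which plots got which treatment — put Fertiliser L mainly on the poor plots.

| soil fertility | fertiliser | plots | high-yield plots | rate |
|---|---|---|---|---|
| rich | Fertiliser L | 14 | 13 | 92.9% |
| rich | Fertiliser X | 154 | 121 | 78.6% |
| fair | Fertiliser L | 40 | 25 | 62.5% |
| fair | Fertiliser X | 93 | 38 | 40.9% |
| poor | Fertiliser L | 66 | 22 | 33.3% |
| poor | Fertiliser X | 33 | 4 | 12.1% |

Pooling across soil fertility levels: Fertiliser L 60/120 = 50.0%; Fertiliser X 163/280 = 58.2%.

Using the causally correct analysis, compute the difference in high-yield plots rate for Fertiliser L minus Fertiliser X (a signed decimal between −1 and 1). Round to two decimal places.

+0.18

Within every soil fertility level Fertiliser L has the higher rate, yet pooled Fertiliser X does — Simpson's reversal.
Soil fertility satisfies the back-door criterion: it is not a descendant of the fertiliser, and it blocks the spurious path from fertiliser to outcome. Adjusting for it (i.e., using the within-soil fertility rates) gives the causal effect.
Adjusting over the population distribution of soil fertility: 0.420·(0.929−0.786) + 0.333·(0.625−0.409) + 0.247·(0.333−0.121) = +0.184.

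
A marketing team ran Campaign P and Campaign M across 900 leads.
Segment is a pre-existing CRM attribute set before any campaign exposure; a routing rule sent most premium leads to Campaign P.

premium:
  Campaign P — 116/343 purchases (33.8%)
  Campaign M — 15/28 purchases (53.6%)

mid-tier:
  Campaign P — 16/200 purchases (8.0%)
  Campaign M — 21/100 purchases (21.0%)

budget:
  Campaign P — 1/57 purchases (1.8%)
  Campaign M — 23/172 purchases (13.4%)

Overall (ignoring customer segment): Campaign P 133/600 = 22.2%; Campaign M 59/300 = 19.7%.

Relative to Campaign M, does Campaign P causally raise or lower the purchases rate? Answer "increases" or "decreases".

Campaign M is higher inside every customer segment stratum but Campaign P is higher in aggregate. Whether to stratify depends on how customer segment relates to the campaign.
Customer segment satisfies the back-door criterion: it is not a descendant of the campaign, and it blocks the spurious path from campaign to outcome. Adjusting for it (i.e., using the within-customer segment rates) gives the causal effect.
Within each level — premium: 33.8% vs 53.6%; mid-tier: 8.0% vs 21.0%; budget: 1.8% vs 13.4% — Campaign M is higher every time.

decreases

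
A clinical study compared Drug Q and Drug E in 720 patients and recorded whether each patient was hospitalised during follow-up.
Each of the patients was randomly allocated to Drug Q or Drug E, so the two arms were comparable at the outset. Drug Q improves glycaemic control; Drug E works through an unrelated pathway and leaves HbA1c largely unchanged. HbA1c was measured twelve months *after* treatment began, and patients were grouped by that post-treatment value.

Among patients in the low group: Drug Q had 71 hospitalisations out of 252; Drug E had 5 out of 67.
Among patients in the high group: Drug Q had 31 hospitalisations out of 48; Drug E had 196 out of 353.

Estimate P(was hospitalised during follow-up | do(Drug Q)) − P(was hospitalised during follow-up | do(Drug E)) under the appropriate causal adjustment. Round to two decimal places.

Drug E is lower inside every HbA1c stratum but Drug Q is lower in aggregate. Whether to stratify depends on how HbA1c relates to the drug.
The distribution of HbA1c is itself part of what the drug does — it is an intermediate outcome. Holding it fixed would remove that part of the effect; the total effect is the pooled difference.
The causal difference is the pooled difference: 0.340 − 0.479 = -0.139.

-0.14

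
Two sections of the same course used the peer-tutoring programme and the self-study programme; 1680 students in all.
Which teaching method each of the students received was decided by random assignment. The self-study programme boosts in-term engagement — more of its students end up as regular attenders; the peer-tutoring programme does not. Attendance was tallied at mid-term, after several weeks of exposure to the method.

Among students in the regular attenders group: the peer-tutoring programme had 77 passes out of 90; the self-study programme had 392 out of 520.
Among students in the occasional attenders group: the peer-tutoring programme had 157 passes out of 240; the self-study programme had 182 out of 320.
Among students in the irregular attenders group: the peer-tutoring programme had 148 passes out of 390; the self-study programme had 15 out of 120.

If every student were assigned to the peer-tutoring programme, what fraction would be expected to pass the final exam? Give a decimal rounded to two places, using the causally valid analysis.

0.53

Stratifying would compare teaching methods among students the teaching methods themselves sorted into mid-term attendance groups — a form of selection on an intermediate. The unconditioned pooled rates give the total causal effect.
So P(outcome | do(the peer-tutoring programme)) is just the pooled rate for the peer-tutoring programme: 382/720 = 0.531.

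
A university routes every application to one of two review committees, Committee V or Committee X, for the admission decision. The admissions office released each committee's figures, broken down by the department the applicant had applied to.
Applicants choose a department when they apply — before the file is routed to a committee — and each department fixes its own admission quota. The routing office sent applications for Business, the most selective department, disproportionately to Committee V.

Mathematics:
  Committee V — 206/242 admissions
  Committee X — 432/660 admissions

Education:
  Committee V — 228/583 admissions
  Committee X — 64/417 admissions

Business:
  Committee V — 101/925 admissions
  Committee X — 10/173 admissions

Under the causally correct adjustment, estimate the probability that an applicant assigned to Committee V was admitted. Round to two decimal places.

0.43

The stratified and pooled comparisons disagree (Committee V wins within each department; Committee X wins overall), so the answer turns on the causal role of department.
The imbalance in department arose from how applicants were allocated, not from anything the review committee did; and department independently affects the outcome. The pooled gap is confounded — condition on department.
Standardising Committee V to the population department mix: 0.301·206/242 + 0.333·228/583 + 0.366·101/925 = 0.426.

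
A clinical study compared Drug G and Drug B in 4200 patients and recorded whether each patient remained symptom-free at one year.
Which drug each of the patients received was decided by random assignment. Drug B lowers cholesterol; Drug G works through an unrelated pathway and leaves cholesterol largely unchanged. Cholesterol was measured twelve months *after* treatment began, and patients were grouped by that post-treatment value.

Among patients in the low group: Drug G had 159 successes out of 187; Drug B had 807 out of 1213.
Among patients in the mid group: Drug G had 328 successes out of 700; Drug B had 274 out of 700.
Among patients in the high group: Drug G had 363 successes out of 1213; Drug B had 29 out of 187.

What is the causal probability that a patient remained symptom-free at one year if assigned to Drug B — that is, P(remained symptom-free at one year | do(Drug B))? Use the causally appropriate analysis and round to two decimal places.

The stratified and pooled comparisons disagree (Drug G wins within each cholesterol; Drug B wins overall), so the answer turns on the causal role of cholesterol.
Cholesterol lies on the pathway drug → cholesterol → outcome, so adjusting for it blocks the indirect effect. For the total causal effect of drug, use the unadjusted pooled rates.
So P(outcome | do(Drug B)) is just the pooled rate for Drug B: 1110/2100 = 0.529.

0.53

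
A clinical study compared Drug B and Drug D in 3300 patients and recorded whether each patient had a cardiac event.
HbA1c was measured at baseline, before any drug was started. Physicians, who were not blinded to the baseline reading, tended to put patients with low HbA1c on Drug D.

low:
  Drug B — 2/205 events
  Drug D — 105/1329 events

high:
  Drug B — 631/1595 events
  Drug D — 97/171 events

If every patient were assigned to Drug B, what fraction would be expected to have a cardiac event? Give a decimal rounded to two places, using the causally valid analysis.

0.22

The HbA1c-specific comparison favours Drug B throughout, but the pooled figures favour Drug D. The question is whether to condition on HbA1c.
HbA1c satisfies the back-door criterion: it is not a descendant of the drug, and it blocks the spurious path from drug to outcome. Adjusting for it (i.e., using the within-HbA1c rates) gives the causal effect.
Standardising Drug B to the population HbA1c mix: 0.465·2/205 + 0.535·631/1595 = 0.216.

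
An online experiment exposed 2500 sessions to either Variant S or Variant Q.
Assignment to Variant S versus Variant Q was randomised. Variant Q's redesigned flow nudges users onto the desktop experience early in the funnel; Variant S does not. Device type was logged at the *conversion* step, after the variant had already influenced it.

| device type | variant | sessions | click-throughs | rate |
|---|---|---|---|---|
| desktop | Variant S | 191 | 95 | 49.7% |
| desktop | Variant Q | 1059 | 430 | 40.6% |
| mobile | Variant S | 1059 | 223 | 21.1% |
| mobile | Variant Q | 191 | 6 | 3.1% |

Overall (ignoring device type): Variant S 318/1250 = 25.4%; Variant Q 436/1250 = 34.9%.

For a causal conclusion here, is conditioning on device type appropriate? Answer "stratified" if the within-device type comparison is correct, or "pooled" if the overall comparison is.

The device type-specific comparison favours Variant S throughout, but the pooled figures favour Variant Q. The question is whether to condition on device type.
Device type is downstream of the variant. One should not condition on a consequence of treatment, so the overall rates are the right comparison.
Pooled: Variant S 25.4% vs Variant Q 34.9%; Variant Q is higher overall.

pooled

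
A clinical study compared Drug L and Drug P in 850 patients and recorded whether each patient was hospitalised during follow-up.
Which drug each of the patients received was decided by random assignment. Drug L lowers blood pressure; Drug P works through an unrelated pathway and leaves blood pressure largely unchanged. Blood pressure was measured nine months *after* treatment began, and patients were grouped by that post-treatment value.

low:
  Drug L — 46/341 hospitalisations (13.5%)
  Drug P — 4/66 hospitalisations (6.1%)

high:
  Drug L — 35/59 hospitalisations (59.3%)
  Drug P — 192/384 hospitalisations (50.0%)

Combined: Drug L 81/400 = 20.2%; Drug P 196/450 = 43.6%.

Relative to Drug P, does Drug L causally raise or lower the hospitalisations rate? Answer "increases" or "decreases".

decreases

The blood pressure-specific comparison favours Drug P throughout, but the pooled figures favour Drug L. The question is whether to condition on blood pressure.
The distribution of blood pressure is itself part of what the drug does — it is an intermediate outcome. Holding it fixed would remove that part of the effect; the total effect is the pooled difference.
Pooled: Drug L 20.2% vs Drug P 43.6%; Drug L is lower overall.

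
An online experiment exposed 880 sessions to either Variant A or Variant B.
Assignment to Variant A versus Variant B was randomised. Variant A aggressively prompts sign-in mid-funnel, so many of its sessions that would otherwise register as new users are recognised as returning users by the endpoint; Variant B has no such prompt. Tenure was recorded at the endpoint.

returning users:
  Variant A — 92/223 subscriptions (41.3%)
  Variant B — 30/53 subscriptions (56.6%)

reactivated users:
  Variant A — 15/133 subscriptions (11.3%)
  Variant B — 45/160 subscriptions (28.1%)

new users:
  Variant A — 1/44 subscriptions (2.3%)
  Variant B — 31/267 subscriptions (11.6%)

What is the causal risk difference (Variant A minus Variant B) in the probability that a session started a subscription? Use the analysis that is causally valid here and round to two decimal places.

User tenure lies on the pathway variant → user tenure → outcome, so adjusting for it blocks the indirect effect. For the total causal effect of variant, use the unadjusted pooled rates.
The causal difference is the pooled difference: 0.270 − 0.221 = +0.049.

+0.05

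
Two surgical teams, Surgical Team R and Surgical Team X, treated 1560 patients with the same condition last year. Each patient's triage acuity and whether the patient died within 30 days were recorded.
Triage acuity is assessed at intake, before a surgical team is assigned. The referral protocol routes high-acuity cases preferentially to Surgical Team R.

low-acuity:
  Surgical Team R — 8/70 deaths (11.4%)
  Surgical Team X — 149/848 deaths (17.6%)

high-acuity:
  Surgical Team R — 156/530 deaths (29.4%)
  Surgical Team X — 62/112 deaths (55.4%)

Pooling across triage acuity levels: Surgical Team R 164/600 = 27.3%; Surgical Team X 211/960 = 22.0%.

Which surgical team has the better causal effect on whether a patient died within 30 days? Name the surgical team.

Surgical Team R

Triage acuity differs across surgical teams for reasons unrelated to any effect of the surgical team itself, and it separately predicts the outcome — a classic confounder. We must compare within triage acuity levels.
Within each level — low-acuity: 11.4% vs 17.6%; high-acuity: 29.4% vs 55.4% — Surgical Team R is lower every time.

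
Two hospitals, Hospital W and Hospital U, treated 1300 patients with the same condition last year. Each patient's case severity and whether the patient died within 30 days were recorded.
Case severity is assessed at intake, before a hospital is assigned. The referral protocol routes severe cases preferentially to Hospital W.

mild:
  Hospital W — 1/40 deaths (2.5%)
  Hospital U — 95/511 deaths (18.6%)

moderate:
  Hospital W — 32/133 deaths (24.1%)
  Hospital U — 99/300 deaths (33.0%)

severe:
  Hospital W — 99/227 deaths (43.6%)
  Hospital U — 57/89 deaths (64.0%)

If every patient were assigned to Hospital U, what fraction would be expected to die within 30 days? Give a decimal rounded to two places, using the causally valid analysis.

0.34

Case severity satisfies the back-door criterion: it is not a descendant of the hospital, and it blocks the spurious path from hospital to outcome. Adjusting for it (i.e., using the within-case severity rates) gives the causal effect.
Standardising Hospital U to the population case severity mix: 0.424·95/511 + 0.333·99/300 + 0.243·57/89 = 0.344.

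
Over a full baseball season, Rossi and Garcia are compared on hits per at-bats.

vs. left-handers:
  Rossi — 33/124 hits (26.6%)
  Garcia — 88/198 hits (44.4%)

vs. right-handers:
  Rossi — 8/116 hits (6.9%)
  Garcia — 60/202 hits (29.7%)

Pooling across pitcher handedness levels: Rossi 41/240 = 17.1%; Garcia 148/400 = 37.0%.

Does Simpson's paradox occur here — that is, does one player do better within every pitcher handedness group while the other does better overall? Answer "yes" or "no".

no

Within each pitcher handedness level (vs. left-handers 26.6% vs 44.4%; vs. right-handers 6.9% vs 29.7%), Garcia has the higher rate every time. Pooled: 17.1% vs 37.0% — Garcia has the higher rate overall. They agree.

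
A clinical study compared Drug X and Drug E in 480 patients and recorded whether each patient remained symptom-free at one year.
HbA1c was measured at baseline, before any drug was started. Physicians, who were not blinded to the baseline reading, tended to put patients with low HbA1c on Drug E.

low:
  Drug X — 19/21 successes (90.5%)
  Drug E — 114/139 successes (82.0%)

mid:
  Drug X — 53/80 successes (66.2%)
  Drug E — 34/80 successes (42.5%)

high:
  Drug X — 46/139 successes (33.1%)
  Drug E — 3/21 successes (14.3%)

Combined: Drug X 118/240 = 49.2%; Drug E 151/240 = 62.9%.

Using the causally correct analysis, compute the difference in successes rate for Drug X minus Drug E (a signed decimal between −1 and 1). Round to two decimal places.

Since HbA1c is a pre-existing factor (not a product of the drug) and it affects the outcome on its own, it is a confounder. The stratified rates, not the pooled rate, identify the causal effect.
Adjusting over the population distribution of HbA1c: 0.333·(0.905−0.820) + 0.333·(0.662−0.425) + 0.333·(0.331−0.143) = +0.170.

+0.17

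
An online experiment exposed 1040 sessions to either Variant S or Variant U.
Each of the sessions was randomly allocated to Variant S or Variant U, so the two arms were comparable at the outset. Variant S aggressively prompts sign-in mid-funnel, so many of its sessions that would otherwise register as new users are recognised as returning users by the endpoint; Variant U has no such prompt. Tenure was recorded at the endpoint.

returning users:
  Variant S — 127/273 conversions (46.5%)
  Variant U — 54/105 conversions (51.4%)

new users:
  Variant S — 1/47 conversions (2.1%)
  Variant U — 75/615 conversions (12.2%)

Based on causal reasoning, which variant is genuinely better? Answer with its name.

Variant S

The stratified and pooled comparisons disagree (Variant U wins within each user tenure; Variant S wins overall), so the answer turns on the causal role of user tenure.
User tenure lies on the pathway variant → user tenure → outcome, so adjusting for it blocks the indirect effect. For the total causal effect of variant, use the unadjusted pooled rates.
Pooled: Variant S 40.0% vs Variant U 17.9%; Variant S is higher overall.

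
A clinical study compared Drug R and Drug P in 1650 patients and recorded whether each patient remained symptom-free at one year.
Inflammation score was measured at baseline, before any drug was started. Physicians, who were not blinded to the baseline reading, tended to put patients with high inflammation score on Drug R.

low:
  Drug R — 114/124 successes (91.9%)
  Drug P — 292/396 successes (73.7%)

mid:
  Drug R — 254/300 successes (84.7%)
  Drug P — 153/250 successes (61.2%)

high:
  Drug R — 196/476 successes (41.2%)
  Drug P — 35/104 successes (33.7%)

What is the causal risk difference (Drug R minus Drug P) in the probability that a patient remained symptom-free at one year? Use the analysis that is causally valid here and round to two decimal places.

Here inflammation score is a common cause — it drives both which drug a case falls under and the outcome. The crude comparison mixes populations; the stratum-specific rates are the causally relevant ones.
Adjusting over the population distribution of inflammation score: 0.315·(0.919−0.737) + 0.333·(0.847−0.612) + 0.352·(0.412−0.337) = +0.162.

+0.16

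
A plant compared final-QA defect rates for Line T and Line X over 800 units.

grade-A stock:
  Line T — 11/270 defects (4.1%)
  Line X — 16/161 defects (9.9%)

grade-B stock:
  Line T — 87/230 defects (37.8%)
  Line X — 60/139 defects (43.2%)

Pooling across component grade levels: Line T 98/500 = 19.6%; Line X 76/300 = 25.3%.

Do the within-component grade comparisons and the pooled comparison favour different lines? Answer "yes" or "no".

no

Within each component grade level (grade-A stock 4.1% vs 9.9%; grade-B stock 37.8% vs 43.2%), Line T has the lower rate every time. Pooled: 19.6% vs 25.3% — Line T has the lower rate overall. They agree.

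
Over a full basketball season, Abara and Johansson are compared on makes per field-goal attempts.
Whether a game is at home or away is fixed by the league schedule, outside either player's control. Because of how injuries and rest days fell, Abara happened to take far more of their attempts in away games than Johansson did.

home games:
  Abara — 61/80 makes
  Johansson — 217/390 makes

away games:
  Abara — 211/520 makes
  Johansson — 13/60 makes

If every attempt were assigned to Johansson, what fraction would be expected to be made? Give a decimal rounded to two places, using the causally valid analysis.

Within every game venue level Abara has the higher rate, yet pooled Johansson does — Simpson's reversal.
Here game venue is a common cause — it drives both which player a case falls under and the outcome. The crude comparison mixes populations; the stratum-specific rates are the causally relevant ones.
Standardising Johansson to the population game venue mix: 0.448·217/390 + 0.552·13/60 = 0.369.

0.37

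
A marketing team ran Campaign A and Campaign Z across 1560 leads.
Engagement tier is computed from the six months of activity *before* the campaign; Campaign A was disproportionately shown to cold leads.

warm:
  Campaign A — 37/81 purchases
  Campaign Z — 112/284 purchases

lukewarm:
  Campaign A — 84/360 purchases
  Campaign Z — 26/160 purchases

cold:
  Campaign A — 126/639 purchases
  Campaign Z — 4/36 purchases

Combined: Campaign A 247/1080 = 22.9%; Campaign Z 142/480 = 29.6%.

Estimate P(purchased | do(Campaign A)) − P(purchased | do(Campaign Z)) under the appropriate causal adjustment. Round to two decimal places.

Engagement tier satisfies the back-door criterion: it is not a descendant of the campaign, and it blocks the spurious path from campaign to outcome. Adjusting for it (i.e., using the within-engagement tier rates) gives the causal effect.
Adjusting over the population distribution of engagement tier: 0.234·(0.457−0.394) + 0.333·(0.233−0.163) + 0.433·(0.197−0.111) = +0.075.

+0.08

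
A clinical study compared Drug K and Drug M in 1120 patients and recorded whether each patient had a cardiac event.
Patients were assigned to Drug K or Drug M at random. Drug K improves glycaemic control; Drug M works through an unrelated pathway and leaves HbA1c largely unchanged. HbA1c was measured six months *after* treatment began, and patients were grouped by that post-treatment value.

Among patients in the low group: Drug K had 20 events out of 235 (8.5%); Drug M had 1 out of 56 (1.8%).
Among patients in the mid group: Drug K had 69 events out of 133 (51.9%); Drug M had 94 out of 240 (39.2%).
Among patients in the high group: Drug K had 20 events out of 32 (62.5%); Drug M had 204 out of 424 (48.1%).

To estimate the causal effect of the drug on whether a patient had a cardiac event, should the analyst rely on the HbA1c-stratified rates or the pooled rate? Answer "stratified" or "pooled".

pooled

Stratifying would compare drugs among patients the drugs themselves sorted into HbA1c groups — a form of selection on an intermediate. The unconditioned pooled rates give the total causal effect.
Pooled: Drug K 27.3% vs Drug M 41.5%; Drug K is lower overall.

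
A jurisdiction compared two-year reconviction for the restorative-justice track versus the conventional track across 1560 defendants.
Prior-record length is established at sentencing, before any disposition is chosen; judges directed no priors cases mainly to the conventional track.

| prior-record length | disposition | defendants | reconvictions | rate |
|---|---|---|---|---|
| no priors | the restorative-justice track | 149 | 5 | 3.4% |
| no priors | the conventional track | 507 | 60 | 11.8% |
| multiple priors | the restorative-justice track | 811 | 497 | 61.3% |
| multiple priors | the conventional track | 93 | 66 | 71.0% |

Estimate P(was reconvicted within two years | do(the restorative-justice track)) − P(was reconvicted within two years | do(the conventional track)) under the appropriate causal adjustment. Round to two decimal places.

Within every prior-record length level the restorative-justice track has the lower rate, yet pooled the conventional track does — Simpson's reversal.
Nothing the disposition does changes prior-record length; the imbalance is an allocation artefact. With prior-record length also predicting the outcome, the pooled figure is confounded, and the within-stratum comparison is the causal one.
Adjusting over the population distribution of prior-record length: 0.421·(0.034−0.118) + 0.579·(0.613−0.710) = -0.092.

-0.09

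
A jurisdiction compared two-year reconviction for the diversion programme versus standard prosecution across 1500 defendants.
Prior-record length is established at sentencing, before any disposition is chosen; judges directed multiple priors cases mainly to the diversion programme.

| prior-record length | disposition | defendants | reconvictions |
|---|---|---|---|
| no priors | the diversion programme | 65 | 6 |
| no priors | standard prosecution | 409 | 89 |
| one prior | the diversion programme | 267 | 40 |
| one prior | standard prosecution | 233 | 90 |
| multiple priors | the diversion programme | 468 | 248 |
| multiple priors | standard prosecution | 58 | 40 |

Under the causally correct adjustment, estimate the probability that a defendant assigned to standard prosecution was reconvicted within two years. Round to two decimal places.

The imbalance in prior-record length arose from how defendants were allocated, not from anything the disposition did; and prior-record length independently affects the outcome. The pooled gap is confounded — condition on prior-record length.
Standardising standard prosecution to the population prior-record length mix: 0.316·89/409 + 0.333·90/233 + 0.351·40/58 = 0.439.

0.44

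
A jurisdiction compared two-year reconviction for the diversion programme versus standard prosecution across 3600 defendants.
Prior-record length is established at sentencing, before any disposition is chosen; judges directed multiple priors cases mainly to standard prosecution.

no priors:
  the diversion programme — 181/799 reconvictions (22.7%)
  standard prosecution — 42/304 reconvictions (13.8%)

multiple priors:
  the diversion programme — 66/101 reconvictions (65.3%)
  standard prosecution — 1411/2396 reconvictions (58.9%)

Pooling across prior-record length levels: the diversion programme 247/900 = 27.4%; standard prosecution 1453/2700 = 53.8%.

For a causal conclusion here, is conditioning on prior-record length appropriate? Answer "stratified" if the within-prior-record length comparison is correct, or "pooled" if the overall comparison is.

Prior-record length satisfies the back-door criterion: it is not a descendant of the disposition, and it blocks the spurious path from disposition to outcome. Adjusting for it (i.e., using the within-prior-record length rates) gives the causal effect.
Within each level — no priors: 22.7% vs 13.8%; multiple priors: 65.3% vs 58.9% — standard prosecution is lower every time.

stratified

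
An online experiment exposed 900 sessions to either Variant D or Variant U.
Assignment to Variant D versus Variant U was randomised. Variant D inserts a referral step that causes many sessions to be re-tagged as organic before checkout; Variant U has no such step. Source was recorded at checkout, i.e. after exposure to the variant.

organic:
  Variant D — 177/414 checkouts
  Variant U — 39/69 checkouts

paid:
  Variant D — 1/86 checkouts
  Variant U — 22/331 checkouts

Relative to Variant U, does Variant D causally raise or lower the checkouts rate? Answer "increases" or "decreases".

Traffic source is recorded after the variant and is itself shifted by it — it sits on the causal path from variant to outcome. Conditioning on a mediator would strip out part of the effect we want; the pooled comparison gives the total causal effect.
Pooled: Variant D 35.6% vs Variant U 15.2%; Variant D is higher overall.

increases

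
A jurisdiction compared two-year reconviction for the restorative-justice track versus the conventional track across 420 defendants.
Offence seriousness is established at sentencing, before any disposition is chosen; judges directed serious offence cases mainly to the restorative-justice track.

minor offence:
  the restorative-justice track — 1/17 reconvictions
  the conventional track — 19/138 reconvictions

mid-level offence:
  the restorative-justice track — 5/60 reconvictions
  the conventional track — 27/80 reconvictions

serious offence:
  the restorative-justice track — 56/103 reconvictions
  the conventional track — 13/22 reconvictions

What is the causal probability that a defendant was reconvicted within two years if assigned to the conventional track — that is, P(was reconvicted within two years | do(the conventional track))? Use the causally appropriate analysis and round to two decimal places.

The stratified and pooled comparisons disagree (the restorative-justice track wins within each offence seriousness; the conventional track wins overall), so the answer turns on the causal role of offence seriousness.
The imbalance in offence seriousness arose from how defendants were allocated, not from anything the disposition did; and offence seriousness independently affects the outcome. The pooled gap is confounded — condition on offence seriousness.
Standardising the conventional track to the population offence seriousness mix: 0.369·19/138 + 0.333·27/80 + 0.298·13/22 = 0.339.

0.34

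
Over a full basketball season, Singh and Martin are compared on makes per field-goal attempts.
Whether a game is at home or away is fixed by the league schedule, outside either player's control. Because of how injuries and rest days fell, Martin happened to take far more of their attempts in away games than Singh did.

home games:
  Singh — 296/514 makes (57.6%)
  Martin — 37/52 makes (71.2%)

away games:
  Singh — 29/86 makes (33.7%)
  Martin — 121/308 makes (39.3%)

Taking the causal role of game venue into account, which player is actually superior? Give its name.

Martin

Within every game venue level Martin has the higher rate, yet pooled Singh does — Simpson's reversal.
The imbalance in game venue arose from how field-goal attempts were allocated, not from anything the player did; and game venue independently affects the outcome. The pooled gap is confounded — condition on game venue.
Within each level — home games: 57.6% vs 71.2%; away games: 33.7% vs 39.3% — Martin is higher every time.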